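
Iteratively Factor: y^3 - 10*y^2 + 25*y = (y)*(y^2 - 10*y + 25) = y*(y - 5)*(y - 5)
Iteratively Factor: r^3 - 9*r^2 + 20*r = (r - 4)*(r^2 - 5*r) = (r - 5)*(r - 4)*(r)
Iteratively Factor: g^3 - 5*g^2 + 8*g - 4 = (g - 2)*(g^2 - 3*g + 2) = (g - 2)^2*(g - 1)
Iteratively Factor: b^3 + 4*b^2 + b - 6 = (b - 1)*(b^2 + 5*b + 6) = (b - 1)*(b + 2)*(b + 3)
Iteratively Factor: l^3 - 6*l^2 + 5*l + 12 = (l - 3)*(l^2 - 3*l - 4) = (l - 4)*(l - 3)*(l + 1)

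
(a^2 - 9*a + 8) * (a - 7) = a^3 - 16*a^2 + 71*a - 56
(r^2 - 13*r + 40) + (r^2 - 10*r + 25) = 2*r^2 - 23*r + 65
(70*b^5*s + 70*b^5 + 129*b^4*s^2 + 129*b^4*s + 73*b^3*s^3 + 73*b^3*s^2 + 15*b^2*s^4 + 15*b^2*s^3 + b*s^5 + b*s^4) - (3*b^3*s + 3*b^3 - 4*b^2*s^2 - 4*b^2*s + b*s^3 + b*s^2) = 70*b^5*s + 70*b^5 + 129*b^4*s^2 + 129*b^4*s + 73*b^3*s^3 + 73*b^3*s^2 - 3*b^3*s - 3*b^3 + 15*b^2*s^4 + 15*b^2*s^3 + 4*b^2*s^2 + 4*b^2*s + b*s^5 + b*s^4 - b*s^3 - b*s^2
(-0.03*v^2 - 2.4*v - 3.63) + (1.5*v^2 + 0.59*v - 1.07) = 1.47*v^2 - 1.81*v - 4.7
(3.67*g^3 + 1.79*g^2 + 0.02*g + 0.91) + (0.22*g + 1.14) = 3.67*g^3 + 1.79*g^2 + 0.24*g + 2.05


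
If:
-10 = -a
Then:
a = 10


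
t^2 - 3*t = t*(t - 3)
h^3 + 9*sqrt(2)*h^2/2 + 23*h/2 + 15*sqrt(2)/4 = (h + sqrt(2)/2)*(h + 3*sqrt(2)/2)*(h + 5*sqrt(2)/2)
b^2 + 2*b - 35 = (b - 5)*(b + 7)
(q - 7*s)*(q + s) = q^2 - 6*q*s - 7*s^2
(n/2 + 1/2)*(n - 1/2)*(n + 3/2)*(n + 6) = n^4/2 + 4*n^3 + 49*n^2/8 + 3*n/8 - 9/4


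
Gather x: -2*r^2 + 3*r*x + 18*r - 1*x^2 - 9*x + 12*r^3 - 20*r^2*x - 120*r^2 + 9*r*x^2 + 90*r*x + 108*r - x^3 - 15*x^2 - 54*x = 12*r^3 - 122*r^2 + 126*r - x^3 + x^2*(9*r - 16) + x*(-20*r^2 + 93*r - 63)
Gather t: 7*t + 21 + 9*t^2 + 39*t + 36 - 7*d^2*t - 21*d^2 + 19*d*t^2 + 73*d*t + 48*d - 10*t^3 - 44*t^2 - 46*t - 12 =-21*d^2 + 48*d - 10*t^3 + t^2*(19*d - 35) + t*(-7*d^2 + 73*d) + 45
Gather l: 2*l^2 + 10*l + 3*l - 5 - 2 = 2*l^2 + 13*l - 7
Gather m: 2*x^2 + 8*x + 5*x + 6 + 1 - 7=2*x^2 + 13*x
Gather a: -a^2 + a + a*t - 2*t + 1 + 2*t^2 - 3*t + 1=-a^2 + a*(t + 1) + 2*t^2 - 5*t + 2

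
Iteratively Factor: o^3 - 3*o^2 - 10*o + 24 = (o + 3)*(o^2 - 6*o + 8) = (o - 2)*(o + 3)*(o - 4)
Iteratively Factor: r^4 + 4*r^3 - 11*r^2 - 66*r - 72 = (r + 2)*(r^3 + 2*r^2 - 15*r - 36) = (r + 2)*(r + 3)*(r^2 - r - 12) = (r - 4)*(r + 2)*(r + 3)*(r + 3)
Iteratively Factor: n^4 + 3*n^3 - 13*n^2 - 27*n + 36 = (n - 3)*(n^3 + 6*n^2 + 5*n - 12) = (n - 3)*(n - 1)*(n^2 + 7*n + 12) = (n - 3)*(n - 1)*(n + 4)*(n + 3)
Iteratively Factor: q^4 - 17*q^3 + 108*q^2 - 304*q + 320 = (q - 4)*(q^3 - 13*q^2 + 56*q - 80) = (q - 4)^2*(q^2 - 9*q + 20) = (q - 4)^3*(q - 5)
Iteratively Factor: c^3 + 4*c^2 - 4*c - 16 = (c + 4)*(c^2 - 4) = (c + 2)*(c + 4)*(c - 2)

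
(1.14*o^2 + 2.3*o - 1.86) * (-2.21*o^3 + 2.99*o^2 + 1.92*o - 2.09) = -2.5194*o^5 - 1.6744*o^4 + 13.1764*o^3 - 3.528*o^2 - 8.3782*o + 3.8874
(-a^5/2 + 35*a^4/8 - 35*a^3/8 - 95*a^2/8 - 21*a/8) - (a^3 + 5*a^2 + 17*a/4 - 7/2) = -a^5/2 + 35*a^4/8 - 43*a^3/8 - 135*a^2/8 - 55*a/8 + 7/2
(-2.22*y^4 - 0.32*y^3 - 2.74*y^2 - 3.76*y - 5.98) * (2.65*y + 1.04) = -5.883*y^5 - 3.1568*y^4 - 7.5938*y^3 - 12.8136*y^2 - 19.7574*y - 6.2192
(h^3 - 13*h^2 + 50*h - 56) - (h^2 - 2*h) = h^3 - 14*h^2 + 52*h - 56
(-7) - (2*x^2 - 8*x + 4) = -2*x^2 + 8*x - 11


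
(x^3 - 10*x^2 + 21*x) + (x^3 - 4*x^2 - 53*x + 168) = 2*x^3 - 14*x^2 - 32*x + 168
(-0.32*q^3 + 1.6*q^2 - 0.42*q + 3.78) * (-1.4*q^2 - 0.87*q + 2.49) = 0.448*q^5 - 1.9616*q^4 - 1.6008*q^3 - 0.942599999999999*q^2 - 4.3344*q + 9.4122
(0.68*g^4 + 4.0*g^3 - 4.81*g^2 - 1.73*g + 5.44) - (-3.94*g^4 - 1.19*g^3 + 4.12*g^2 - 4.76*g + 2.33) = 4.62*g^4 + 5.19*g^3 - 8.93*g^2 + 3.03*g + 3.11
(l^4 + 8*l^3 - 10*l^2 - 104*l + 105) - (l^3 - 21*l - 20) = l^4 + 7*l^3 - 10*l^2 - 83*l + 125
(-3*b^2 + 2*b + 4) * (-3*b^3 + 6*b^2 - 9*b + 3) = 9*b^5 - 24*b^4 + 27*b^3 - 3*b^2 - 30*b + 12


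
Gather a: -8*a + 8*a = 0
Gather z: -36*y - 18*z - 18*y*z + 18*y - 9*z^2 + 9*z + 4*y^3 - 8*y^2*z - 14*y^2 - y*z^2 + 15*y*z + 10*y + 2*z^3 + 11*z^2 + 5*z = 4*y^3 - 14*y^2 - 8*y + 2*z^3 + z^2*(2 - y) + z*(-8*y^2 - 3*y - 4)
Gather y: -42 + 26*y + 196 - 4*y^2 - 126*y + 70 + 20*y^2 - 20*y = 16*y^2 - 120*y + 224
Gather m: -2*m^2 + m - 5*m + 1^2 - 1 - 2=-2*m^2 - 4*m - 2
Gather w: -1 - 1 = -2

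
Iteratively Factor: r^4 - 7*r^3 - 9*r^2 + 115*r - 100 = (r + 4)*(r^3 - 11*r^2 + 35*r - 25) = (r - 5)*(r + 4)*(r^2 - 6*r + 5) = (r - 5)*(r - 1)*(r + 4)*(r - 5)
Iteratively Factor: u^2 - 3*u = (u)*(u - 3)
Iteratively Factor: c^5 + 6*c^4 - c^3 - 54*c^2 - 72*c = (c + 4)*(c^4 + 2*c^3 - 9*c^2 - 18*c) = c*(c + 4)*(c^3 + 2*c^2 - 9*c - 18) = c*(c + 2)*(c + 4)*(c^2 - 9) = c*(c - 3)*(c + 2)*(c + 4)*(c + 3)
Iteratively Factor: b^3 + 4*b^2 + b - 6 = (b + 3)*(b^2 + b - 2) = (b - 1)*(b + 3)*(b + 2)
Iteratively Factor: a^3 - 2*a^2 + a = (a)*(a^2 - 2*a + 1) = a*(a - 1)*(a - 1)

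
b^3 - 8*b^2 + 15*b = b*(b - 5)*(b - 3)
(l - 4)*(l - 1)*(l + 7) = l^3 + 2*l^2 - 31*l + 28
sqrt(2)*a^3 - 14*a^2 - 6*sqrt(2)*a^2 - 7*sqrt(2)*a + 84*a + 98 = (a - 7)*(a - 7*sqrt(2))*(sqrt(2)*a + sqrt(2))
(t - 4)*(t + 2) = t^2 - 2*t - 8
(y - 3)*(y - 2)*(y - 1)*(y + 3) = y^4 - 3*y^3 - 7*y^2 + 27*y - 18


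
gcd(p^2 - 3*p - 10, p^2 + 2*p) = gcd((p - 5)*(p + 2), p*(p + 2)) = p + 2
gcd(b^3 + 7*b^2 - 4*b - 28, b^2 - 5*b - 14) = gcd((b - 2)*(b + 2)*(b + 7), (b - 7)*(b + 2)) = b + 2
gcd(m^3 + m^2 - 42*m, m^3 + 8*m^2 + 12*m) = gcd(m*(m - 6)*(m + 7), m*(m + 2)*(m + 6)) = m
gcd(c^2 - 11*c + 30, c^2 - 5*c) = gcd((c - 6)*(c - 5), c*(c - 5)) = c - 5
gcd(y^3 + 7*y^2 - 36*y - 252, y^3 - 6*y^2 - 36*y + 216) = y^2 - 36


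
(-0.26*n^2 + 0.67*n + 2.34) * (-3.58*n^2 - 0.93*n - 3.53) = 0.9308*n^4 - 2.1568*n^3 - 8.0825*n^2 - 4.5413*n - 8.2602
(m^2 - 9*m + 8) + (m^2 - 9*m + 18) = 2*m^2 - 18*m + 26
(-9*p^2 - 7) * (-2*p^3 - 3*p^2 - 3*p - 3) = 18*p^5 + 27*p^4 + 41*p^3 + 48*p^2 + 21*p + 21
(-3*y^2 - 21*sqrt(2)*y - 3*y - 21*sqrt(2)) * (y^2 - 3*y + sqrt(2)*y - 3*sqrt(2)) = -3*y^4 - 24*sqrt(2)*y^3 + 6*y^3 - 33*y^2 + 48*sqrt(2)*y^2 + 84*y + 72*sqrt(2)*y + 126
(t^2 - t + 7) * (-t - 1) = -t^3 - 6*t - 7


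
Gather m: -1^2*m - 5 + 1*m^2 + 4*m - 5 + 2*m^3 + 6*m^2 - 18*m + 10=2*m^3 + 7*m^2 - 15*m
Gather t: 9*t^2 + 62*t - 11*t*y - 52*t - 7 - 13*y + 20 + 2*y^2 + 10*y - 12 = 9*t^2 + t*(10 - 11*y) + 2*y^2 - 3*y + 1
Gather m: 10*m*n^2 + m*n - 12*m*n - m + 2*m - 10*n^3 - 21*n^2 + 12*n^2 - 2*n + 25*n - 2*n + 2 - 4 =m*(10*n^2 - 11*n + 1) - 10*n^3 - 9*n^2 + 21*n - 2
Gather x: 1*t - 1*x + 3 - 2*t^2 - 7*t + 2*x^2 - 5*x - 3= -2*t^2 - 6*t + 2*x^2 - 6*x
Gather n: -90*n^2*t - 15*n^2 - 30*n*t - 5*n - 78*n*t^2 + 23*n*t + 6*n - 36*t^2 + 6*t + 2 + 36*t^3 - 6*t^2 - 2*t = n^2*(-90*t - 15) + n*(-78*t^2 - 7*t + 1) + 36*t^3 - 42*t^2 + 4*t + 2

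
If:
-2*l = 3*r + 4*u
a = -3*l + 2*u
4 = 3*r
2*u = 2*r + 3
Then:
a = 86/3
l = -23/3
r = 4/3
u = 17/6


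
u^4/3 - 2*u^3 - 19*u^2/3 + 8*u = u*(u/3 + 1)*(u - 8)*(u - 1)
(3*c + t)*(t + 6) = 3*c*t + 18*c + t^2 + 6*t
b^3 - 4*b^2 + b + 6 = (b - 3)*(b - 2)*(b + 1)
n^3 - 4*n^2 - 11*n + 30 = (n - 5)*(n - 2)*(n + 3)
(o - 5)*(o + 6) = o^2 + o - 30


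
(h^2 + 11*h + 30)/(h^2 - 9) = (h^2 + 11*h + 30)/(h^2 - 9)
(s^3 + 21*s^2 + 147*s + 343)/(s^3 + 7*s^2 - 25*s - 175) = (s^2 + 14*s + 49)/(s^2 - 25)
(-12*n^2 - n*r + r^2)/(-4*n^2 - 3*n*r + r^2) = (3*n + r)/(n + r)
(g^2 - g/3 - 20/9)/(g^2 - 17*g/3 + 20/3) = (g + 4/3)/(g - 4)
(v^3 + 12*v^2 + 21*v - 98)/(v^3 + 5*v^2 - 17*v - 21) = (v^2 + 5*v - 14)/(v^2 - 2*v - 3)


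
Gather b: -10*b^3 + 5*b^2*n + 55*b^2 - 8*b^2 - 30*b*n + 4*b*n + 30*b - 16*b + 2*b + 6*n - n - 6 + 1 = -10*b^3 + b^2*(5*n + 47) + b*(16 - 26*n) + 5*n - 5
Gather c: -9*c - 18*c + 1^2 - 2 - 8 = -27*c - 9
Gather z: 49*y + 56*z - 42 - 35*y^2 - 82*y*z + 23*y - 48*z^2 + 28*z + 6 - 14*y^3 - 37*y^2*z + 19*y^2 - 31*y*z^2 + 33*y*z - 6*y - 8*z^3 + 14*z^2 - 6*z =-14*y^3 - 16*y^2 + 66*y - 8*z^3 + z^2*(-31*y - 34) + z*(-37*y^2 - 49*y + 78) - 36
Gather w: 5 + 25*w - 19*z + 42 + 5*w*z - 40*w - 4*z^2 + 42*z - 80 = w*(5*z - 15) - 4*z^2 + 23*z - 33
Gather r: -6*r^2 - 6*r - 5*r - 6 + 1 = -6*r^2 - 11*r - 5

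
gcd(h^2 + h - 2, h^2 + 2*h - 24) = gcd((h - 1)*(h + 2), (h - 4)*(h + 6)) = 1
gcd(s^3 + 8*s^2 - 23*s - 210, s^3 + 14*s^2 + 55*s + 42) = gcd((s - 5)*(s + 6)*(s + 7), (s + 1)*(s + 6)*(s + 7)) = s^2 + 13*s + 42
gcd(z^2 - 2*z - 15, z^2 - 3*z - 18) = z + 3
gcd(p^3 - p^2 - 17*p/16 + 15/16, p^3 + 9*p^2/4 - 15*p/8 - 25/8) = p^2 - p/4 - 5/4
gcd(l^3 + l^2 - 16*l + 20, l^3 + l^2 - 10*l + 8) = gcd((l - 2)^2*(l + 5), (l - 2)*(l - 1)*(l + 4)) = l - 2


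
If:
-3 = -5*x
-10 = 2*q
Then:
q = -5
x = 3/5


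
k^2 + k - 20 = (k - 4)*(k + 5)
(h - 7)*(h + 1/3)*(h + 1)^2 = h^4 - 14*h^3/3 - 44*h^2/3 - 34*h/3 - 7/3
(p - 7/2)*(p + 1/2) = p^2 - 3*p - 7/4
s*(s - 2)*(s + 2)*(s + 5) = s^4 + 5*s^3 - 4*s^2 - 20*s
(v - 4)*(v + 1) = v^2 - 3*v - 4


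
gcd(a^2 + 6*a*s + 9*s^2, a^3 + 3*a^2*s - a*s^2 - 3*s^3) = a + 3*s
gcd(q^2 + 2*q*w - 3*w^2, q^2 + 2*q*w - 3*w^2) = q^2 + 2*q*w - 3*w^2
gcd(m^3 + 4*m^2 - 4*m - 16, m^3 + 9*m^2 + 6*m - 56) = m^2 + 2*m - 8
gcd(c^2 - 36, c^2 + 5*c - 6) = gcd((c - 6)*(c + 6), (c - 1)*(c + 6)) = c + 6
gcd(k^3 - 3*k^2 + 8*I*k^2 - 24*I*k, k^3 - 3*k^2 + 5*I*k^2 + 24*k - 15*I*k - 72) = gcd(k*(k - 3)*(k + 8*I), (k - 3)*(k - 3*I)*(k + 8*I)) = k^2 + k*(-3 + 8*I) - 24*I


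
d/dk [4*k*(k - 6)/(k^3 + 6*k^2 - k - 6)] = 4*(-k*(k - 6)*(3*k^2 + 12*k - 1) + 2*(k - 3)*(k^3 + 6*k^2 - k - 6))/(k^3 + 6*k^2 - k - 6)^2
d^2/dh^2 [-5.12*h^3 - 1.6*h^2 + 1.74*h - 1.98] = -30.72*h - 3.2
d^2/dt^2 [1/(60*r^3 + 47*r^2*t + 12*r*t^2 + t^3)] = 2*(-3*(4*r + t)*(60*r^3 + 47*r^2*t + 12*r*t^2 + t^3) + (47*r^2 + 24*r*t + 3*t^2)^2)/(60*r^3 + 47*r^2*t + 12*r*t^2 + t^3)^3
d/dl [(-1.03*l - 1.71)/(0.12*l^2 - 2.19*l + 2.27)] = (0.1236*l^2 + 0.4104*l - 6.083)/(0.0144*l^4 - 0.5256*l^3 + 5.3409*l^2 - 9.9426*l + 5.1529)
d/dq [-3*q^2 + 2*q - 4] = 2 - 6*q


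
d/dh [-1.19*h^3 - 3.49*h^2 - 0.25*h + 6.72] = -3.57*h^2 - 6.98*h - 0.25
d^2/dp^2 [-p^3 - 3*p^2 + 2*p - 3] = -6*p - 6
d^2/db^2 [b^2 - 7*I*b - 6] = 2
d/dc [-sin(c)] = -cos(c)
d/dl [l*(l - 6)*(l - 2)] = 3*l^2 - 16*l + 12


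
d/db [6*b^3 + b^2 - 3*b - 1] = 18*b^2 + 2*b - 3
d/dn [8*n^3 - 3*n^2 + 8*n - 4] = 24*n^2 - 6*n + 8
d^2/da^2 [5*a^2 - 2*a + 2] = 10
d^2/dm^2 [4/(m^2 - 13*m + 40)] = 8*(-m^2 + 13*m + (2*m - 13)^2 - 40)/(m^2 - 13*m + 40)^3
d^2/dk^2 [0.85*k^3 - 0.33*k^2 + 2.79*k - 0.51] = 5.1*k - 0.66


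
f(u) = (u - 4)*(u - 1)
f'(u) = 2*u - 5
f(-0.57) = 7.17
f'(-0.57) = -6.14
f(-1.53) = 13.99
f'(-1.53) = -8.06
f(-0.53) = 6.93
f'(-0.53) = -6.06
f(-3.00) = 28.00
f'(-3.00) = -11.00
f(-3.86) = 38.20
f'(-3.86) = -12.72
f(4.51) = 1.79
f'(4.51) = 4.02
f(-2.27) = 20.50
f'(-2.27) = -9.54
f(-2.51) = 22.85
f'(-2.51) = -10.02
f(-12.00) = 208.00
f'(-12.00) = -29.00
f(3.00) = -2.00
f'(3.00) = 1.00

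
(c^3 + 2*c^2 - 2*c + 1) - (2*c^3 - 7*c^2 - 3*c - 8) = -c^3 + 9*c^2 + c + 9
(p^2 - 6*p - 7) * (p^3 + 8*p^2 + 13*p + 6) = p^5 + 2*p^4 - 42*p^3 - 128*p^2 - 127*p - 42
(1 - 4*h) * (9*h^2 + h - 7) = -36*h^3 + 5*h^2 + 29*h - 7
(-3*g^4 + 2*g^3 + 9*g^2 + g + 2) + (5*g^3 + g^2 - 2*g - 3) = -3*g^4 + 7*g^3 + 10*g^2 - g - 1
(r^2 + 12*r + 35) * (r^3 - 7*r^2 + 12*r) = r^5 + 5*r^4 - 37*r^3 - 101*r^2 + 420*r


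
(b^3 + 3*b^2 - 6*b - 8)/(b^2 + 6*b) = (b^3 + 3*b^2 - 6*b - 8)/(b*(b + 6))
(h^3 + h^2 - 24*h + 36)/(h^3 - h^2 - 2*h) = (h^2 + 3*h - 18)/(h*(h + 1))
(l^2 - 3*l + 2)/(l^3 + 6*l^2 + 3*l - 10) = (l - 2)/(l^2 + 7*l + 10)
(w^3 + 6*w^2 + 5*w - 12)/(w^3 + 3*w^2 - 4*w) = (w + 3)/w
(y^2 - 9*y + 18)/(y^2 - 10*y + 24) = (y - 3)/(y - 4)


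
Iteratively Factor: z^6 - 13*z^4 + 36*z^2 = (z)*(z^5 - 13*z^3 + 36*z) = z*(z - 2)*(z^4 + 2*z^3 - 9*z^2 - 18*z) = z*(z - 2)*(z + 2)*(z^3 - 9*z) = z*(z - 3)*(z - 2)*(z + 2)*(z^2 + 3*z) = z*(z - 3)*(z - 2)*(z + 2)*(z + 3)*(z)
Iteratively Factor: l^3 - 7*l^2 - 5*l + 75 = (l - 5)*(l^2 - 2*l - 15) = (l - 5)*(l + 3)*(l - 5)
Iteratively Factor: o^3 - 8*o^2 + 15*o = (o - 3)*(o^2 - 5*o) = (o - 5)*(o - 3)*(o)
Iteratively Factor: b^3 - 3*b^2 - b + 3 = (b + 1)*(b^2 - 4*b + 3) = (b - 3)*(b + 1)*(b - 1)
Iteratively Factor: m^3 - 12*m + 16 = (m - 2)*(m^2 + 2*m - 8) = (m - 2)*(m + 4)*(m - 2)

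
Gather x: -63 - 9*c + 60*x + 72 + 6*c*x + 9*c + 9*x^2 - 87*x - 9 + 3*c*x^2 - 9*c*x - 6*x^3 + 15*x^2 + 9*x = -6*x^3 + x^2*(3*c + 24) + x*(-3*c - 18)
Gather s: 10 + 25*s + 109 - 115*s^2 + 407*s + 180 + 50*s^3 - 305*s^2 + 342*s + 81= 50*s^3 - 420*s^2 + 774*s + 380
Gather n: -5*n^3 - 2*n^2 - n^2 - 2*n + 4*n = -5*n^3 - 3*n^2 + 2*n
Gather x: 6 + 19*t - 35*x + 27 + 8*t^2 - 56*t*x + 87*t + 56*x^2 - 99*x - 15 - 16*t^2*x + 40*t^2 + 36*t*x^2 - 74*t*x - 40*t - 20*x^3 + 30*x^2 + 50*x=48*t^2 + 66*t - 20*x^3 + x^2*(36*t + 86) + x*(-16*t^2 - 130*t - 84) + 18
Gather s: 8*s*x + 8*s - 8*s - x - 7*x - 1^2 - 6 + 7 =8*s*x - 8*x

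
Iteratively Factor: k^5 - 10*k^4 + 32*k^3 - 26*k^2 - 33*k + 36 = (k - 3)*(k^4 - 7*k^3 + 11*k^2 + 7*k - 12) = (k - 3)*(k + 1)*(k^3 - 8*k^2 + 19*k - 12) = (k - 3)*(k - 1)*(k + 1)*(k^2 - 7*k + 12) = (k - 4)*(k - 3)*(k - 1)*(k + 1)*(k - 3)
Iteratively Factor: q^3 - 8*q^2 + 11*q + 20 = (q - 4)*(q^2 - 4*q - 5) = (q - 5)*(q - 4)*(q + 1)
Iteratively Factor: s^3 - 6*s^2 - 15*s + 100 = (s + 4)*(s^2 - 10*s + 25) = (s - 5)*(s + 4)*(s - 5)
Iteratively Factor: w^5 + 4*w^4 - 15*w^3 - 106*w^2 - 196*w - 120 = (w + 2)*(w^4 + 2*w^3 - 19*w^2 - 68*w - 60) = (w + 2)*(w + 3)*(w^3 - w^2 - 16*w - 20) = (w + 2)^2*(w + 3)*(w^2 - 3*w - 10) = (w + 2)^3*(w + 3)*(w - 5)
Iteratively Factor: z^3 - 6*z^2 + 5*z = (z)*(z^2 - 6*z + 5) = z*(z - 5)*(z - 1)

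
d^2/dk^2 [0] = 0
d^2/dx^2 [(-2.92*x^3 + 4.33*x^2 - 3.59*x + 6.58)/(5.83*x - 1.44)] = (-198.495176*x^3 + 147.083904*x^2 - 36.329472*x + 404.973764)/(198.155287*x^3 - 146.832048*x^2 + 36.267264*x - 2.985984)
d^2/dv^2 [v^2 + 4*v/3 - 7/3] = 2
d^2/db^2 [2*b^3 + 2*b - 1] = 12*b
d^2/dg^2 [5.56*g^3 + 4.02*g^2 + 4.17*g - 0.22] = 33.36*g + 8.04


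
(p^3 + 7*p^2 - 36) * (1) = p^3 + 7*p^2 - 36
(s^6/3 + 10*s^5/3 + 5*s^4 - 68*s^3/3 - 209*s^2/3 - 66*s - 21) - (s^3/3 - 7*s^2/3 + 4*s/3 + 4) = s^6/3 + 10*s^5/3 + 5*s^4 - 23*s^3 - 202*s^2/3 - 202*s/3 - 25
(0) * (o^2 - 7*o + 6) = 0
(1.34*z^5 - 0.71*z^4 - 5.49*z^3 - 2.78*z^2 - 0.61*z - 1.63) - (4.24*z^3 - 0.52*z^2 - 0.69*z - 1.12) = 1.34*z^5 - 0.71*z^4 - 9.73*z^3 - 2.26*z^2 + 0.08*z - 0.51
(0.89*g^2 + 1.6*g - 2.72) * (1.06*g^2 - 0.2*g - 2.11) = 0.9434*g^4 + 1.518*g^3 - 5.0811*g^2 - 2.832*g + 5.7392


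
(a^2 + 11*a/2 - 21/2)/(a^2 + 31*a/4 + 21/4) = 2*(2*a - 3)/(4*a + 3)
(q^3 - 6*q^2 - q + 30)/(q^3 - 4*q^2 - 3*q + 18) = (q - 5)/(q - 3)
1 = 1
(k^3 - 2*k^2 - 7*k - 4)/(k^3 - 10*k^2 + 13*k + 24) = (k^2 - 3*k - 4)/(k^2 - 11*k + 24)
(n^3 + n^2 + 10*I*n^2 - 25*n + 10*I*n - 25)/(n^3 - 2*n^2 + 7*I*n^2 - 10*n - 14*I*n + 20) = (n^2 + n*(1 + 5*I) + 5*I)/(n^2 + 2*n*(-1 + I) - 4*I)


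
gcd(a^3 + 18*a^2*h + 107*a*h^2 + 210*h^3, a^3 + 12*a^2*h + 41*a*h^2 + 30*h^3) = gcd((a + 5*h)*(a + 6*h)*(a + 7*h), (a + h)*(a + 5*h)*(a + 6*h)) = a^2 + 11*a*h + 30*h^2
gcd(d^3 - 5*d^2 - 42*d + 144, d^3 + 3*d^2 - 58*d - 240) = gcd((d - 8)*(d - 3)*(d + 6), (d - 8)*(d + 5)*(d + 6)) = d^2 - 2*d - 48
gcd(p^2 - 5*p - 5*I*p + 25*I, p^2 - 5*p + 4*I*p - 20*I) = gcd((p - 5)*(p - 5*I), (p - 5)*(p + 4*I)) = p - 5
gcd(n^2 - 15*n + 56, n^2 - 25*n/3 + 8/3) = n - 8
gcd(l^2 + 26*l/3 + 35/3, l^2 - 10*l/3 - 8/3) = 1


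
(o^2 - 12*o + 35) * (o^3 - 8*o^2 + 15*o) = o^5 - 20*o^4 + 146*o^3 - 460*o^2 + 525*o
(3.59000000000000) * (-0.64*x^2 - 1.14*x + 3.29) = -2.2976*x^2 - 4.0926*x + 11.8111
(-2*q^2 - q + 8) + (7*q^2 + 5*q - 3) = 5*q^2 + 4*q + 5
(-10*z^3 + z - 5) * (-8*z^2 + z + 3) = 80*z^5 - 10*z^4 - 38*z^3 + 41*z^2 - 2*z - 15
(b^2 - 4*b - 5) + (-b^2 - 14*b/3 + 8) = 3 - 26*b/3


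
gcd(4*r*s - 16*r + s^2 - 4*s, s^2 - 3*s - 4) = s - 4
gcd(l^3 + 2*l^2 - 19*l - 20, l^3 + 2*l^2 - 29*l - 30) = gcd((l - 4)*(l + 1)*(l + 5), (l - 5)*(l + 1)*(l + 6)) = l + 1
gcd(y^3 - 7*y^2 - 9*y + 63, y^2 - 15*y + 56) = y - 7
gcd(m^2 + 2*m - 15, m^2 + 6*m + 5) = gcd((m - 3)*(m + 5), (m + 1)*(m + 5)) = m + 5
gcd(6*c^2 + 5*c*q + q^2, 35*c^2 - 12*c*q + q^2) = 1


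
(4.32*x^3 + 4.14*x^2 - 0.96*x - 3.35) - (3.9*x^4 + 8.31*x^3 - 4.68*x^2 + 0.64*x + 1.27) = -3.9*x^4 - 3.99*x^3 + 8.82*x^2 - 1.6*x - 4.62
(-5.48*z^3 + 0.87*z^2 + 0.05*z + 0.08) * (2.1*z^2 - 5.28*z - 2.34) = -11.508*z^5 + 30.7614*z^4 + 8.3346*z^3 - 2.1318*z^2 - 0.5394*z - 0.1872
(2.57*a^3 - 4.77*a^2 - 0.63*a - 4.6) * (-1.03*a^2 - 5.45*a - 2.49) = -2.6471*a^5 - 9.0934*a^4 + 20.2461*a^3 + 20.0488*a^2 + 26.6387*a + 11.454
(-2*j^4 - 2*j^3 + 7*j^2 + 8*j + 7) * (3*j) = -6*j^5 - 6*j^4 + 21*j^3 + 24*j^2 + 21*j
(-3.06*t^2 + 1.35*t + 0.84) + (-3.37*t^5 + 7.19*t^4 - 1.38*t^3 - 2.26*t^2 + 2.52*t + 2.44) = -3.37*t^5 + 7.19*t^4 - 1.38*t^3 - 5.32*t^2 + 3.87*t + 3.28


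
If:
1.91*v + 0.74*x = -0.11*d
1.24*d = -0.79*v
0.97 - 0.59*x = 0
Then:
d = 0.42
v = -0.66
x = 1.64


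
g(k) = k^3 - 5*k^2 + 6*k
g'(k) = 3*k^2 - 10*k + 6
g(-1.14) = -14.82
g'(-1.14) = 21.30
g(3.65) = 3.91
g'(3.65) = 9.47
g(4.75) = 22.86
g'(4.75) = 26.19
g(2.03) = -0.06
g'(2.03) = -1.94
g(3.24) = 0.96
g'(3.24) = 5.09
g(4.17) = 10.59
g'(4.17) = 16.47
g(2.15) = -0.27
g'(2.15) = -1.63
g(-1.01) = -12.19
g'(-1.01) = 19.16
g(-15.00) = -4590.00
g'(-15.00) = 831.00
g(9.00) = 378.00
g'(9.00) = 159.00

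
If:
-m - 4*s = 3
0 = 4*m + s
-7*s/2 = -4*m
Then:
No Solution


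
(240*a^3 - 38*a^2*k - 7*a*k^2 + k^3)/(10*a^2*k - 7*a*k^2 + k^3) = (48*a^2 + 2*a*k - k^2)/(k*(2*a - k))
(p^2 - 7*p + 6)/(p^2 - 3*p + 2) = (p - 6)/(p - 2)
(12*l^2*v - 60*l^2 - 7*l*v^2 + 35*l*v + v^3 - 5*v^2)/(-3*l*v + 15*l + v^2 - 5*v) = -4*l + v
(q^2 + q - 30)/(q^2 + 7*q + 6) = (q - 5)/(q + 1)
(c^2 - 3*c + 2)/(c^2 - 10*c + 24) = (c^2 - 3*c + 2)/(c^2 - 10*c + 24)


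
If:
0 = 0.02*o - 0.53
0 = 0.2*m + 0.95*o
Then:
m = -125.88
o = 26.50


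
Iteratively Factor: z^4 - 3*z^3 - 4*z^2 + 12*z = (z + 2)*(z^3 - 5*z^2 + 6*z) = (z - 2)*(z + 2)*(z^2 - 3*z) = (z - 3)*(z - 2)*(z + 2)*(z)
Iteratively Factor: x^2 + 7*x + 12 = (x + 3)*(x + 4)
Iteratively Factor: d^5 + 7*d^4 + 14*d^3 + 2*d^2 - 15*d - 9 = (d + 3)*(d^4 + 4*d^3 + 2*d^2 - 4*d - 3) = (d - 1)*(d + 3)*(d^3 + 5*d^2 + 7*d + 3) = (d - 1)*(d + 1)*(d + 3)*(d^2 + 4*d + 3) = (d - 1)*(d + 1)^2*(d + 3)*(d + 3)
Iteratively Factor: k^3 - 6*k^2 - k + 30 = (k - 5)*(k^2 - k - 6) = (k - 5)*(k + 2)*(k - 3)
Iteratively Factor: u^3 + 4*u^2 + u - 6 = (u - 1)*(u^2 + 5*u + 6) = (u - 1)*(u + 2)*(u + 3)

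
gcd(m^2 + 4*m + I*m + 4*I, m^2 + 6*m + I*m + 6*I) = m + I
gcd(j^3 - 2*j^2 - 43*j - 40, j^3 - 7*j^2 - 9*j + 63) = 1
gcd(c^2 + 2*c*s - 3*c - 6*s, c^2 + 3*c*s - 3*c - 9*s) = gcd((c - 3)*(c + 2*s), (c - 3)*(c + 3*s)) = c - 3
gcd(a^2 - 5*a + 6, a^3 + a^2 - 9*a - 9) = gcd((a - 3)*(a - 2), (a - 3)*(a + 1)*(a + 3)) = a - 3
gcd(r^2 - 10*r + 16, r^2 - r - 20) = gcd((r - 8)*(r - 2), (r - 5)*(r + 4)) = 1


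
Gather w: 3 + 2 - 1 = 4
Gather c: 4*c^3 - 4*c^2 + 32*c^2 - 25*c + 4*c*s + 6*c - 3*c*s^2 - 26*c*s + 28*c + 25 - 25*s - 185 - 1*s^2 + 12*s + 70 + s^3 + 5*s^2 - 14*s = 4*c^3 + 28*c^2 + c*(-3*s^2 - 22*s + 9) + s^3 + 4*s^2 - 27*s - 90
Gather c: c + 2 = c + 2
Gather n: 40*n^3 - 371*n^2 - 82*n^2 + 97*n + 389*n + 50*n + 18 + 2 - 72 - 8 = 40*n^3 - 453*n^2 + 536*n - 60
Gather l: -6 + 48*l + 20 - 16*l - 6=32*l + 8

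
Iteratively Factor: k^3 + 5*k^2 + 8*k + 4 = (k + 2)*(k^2 + 3*k + 2) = (k + 2)^2*(k + 1)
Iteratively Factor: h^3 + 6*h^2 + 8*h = (h + 2)*(h^2 + 4*h) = h*(h + 2)*(h + 4)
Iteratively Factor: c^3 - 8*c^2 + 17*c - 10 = (c - 1)*(c^2 - 7*c + 10) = (c - 5)*(c - 1)*(c - 2)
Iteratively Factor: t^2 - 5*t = (t - 5)*(t)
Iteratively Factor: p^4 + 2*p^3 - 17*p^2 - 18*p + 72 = (p + 3)*(p^3 - p^2 - 14*p + 24) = (p - 3)*(p + 3)*(p^2 + 2*p - 8) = (p - 3)*(p + 3)*(p + 4)*(p - 2)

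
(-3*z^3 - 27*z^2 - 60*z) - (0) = -3*z^3 - 27*z^2 - 60*z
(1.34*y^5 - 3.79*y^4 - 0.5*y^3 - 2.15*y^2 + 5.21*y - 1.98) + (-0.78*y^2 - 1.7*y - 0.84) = 1.34*y^5 - 3.79*y^4 - 0.5*y^3 - 2.93*y^2 + 3.51*y - 2.82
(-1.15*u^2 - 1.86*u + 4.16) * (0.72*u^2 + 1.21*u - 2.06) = -0.828*u^4 - 2.7307*u^3 + 3.1136*u^2 + 8.8652*u - 8.5696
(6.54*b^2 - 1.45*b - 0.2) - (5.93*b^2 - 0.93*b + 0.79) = 0.61*b^2 - 0.52*b - 0.99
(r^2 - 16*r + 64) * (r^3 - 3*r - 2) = r^5 - 16*r^4 + 61*r^3 + 46*r^2 - 160*r - 128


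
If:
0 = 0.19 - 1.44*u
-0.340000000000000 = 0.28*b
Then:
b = -1.21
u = 0.13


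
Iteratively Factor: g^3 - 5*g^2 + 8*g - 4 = (g - 2)*(g^2 - 3*g + 2) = (g - 2)*(g - 1)*(g - 2)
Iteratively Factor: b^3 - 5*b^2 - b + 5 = (b + 1)*(b^2 - 6*b + 5) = (b - 5)*(b + 1)*(b - 1)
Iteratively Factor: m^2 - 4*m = (m - 4)*(m)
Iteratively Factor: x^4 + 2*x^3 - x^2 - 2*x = (x - 1)*(x^3 + 3*x^2 + 2*x) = (x - 1)*(x + 2)*(x^2 + x) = x*(x - 1)*(x + 2)*(x + 1)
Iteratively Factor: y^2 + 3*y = (y + 3)*(y)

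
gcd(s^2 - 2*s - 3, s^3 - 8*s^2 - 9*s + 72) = s - 3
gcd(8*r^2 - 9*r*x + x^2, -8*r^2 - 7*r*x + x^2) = -8*r + x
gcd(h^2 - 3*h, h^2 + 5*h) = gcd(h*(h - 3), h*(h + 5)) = h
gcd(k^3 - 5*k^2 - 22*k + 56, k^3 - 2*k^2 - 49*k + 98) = k^2 - 9*k + 14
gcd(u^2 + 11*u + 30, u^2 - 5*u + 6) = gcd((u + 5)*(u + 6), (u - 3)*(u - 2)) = 1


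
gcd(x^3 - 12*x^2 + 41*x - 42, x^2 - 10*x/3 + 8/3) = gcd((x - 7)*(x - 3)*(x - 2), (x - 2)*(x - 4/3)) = x - 2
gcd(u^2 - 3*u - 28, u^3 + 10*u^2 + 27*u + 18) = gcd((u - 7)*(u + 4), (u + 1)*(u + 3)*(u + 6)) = 1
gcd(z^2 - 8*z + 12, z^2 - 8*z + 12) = z^2 - 8*z + 12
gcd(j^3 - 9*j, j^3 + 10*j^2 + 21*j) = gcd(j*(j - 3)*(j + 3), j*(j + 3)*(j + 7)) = j^2 + 3*j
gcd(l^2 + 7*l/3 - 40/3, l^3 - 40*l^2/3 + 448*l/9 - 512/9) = l - 8/3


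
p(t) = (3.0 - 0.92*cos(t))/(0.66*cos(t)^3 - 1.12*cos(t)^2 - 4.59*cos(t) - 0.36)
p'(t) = (3.0 - 0.92*cos(t))*(1.98*sin(t)*cos(t)^2 - 2.24*sin(t)*cos(t) - 4.59*sin(t))/(0.66*cos(t)^3 - 1.12*cos(t)^2 - 4.59*cos(t) - 0.36)^2 + 0.92*sin(t)/(0.66*cos(t)^3 - 1.12*cos(t)^2 - 4.59*cos(t) - 0.36) = (-1.2144*cos(t)^3 + 6.9704*cos(t)^2 - 6.72*cos(t) - 14.1012)*sin(t)/(0.4356*cos(t)^6 - 1.4784*cos(t)^5 - 4.8044*cos(t)^4 + 9.8064*cos(t)^3 + 21.8745*cos(t)^2 + 3.3048*cos(t) + 0.1296)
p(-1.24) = -1.39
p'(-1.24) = 3.89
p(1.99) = 2.64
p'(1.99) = -5.66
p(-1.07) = -0.93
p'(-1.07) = 1.84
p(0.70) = -0.54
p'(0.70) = -0.57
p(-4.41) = 3.68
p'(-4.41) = -13.79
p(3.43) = 1.60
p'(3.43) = 0.01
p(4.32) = 2.81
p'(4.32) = 6.76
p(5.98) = -0.41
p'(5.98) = 0.17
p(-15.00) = 1.69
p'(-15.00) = 0.60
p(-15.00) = 1.69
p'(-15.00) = 0.60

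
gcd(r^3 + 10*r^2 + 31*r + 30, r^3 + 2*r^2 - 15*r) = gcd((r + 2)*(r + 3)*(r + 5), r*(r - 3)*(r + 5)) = r + 5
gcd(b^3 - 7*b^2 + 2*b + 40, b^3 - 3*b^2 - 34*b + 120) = b^2 - 9*b + 20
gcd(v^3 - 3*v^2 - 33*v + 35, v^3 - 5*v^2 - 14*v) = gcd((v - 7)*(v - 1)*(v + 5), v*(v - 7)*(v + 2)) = v - 7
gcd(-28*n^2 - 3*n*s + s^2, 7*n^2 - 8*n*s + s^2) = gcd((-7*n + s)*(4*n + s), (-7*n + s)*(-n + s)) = -7*n + s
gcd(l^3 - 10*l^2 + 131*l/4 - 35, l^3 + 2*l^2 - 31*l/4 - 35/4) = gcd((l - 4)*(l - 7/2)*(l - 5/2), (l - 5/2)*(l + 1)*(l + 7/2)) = l - 5/2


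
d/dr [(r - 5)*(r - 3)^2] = (r - 3)*(3*r - 13)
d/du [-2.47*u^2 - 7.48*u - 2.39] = -4.94*u - 7.48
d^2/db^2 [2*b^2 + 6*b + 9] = 4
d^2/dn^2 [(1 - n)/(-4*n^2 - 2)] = 2*(8*n^2*(n - 1) + (1 - 3*n)*(2*n^2 + 1))/(2*n^2 + 1)^3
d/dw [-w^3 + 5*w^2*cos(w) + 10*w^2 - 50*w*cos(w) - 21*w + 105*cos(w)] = -5*w^2*sin(w) - 3*w^2 + 50*w*sin(w) + 10*w*cos(w) + 20*w - 105*sin(w) - 50*cos(w) - 21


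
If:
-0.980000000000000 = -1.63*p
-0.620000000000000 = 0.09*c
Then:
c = -6.89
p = 0.60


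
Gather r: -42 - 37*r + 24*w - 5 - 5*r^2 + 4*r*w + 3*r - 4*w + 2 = -5*r^2 + r*(4*w - 34) + 20*w - 45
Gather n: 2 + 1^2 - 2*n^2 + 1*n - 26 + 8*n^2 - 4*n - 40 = 6*n^2 - 3*n - 63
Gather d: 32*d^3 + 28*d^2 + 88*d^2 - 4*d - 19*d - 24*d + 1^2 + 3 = 32*d^3 + 116*d^2 - 47*d + 4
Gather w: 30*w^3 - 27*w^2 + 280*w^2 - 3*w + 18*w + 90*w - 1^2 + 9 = 30*w^3 + 253*w^2 + 105*w + 8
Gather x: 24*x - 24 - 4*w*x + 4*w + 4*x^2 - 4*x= 4*w + 4*x^2 + x*(20 - 4*w) - 24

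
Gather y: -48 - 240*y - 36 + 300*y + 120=60*y + 36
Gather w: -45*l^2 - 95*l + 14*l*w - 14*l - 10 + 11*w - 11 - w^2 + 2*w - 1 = -45*l^2 - 109*l - w^2 + w*(14*l + 13) - 22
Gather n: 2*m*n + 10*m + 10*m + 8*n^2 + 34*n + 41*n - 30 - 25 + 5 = 20*m + 8*n^2 + n*(2*m + 75) - 50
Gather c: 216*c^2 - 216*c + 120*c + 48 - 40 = 216*c^2 - 96*c + 8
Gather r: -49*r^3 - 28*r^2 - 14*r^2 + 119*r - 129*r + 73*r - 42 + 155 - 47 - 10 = -49*r^3 - 42*r^2 + 63*r + 56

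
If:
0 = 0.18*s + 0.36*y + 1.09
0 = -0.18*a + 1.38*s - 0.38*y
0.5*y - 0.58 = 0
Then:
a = -66.66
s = -8.38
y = 1.16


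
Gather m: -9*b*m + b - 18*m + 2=b + m*(-9*b - 18) + 2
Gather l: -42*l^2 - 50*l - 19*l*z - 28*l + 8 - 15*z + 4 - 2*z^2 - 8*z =-42*l^2 + l*(-19*z - 78) - 2*z^2 - 23*z + 12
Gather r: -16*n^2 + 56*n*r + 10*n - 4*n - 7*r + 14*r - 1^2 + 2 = -16*n^2 + 6*n + r*(56*n + 7) + 1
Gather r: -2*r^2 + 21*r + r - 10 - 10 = -2*r^2 + 22*r - 20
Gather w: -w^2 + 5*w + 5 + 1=-w^2 + 5*w + 6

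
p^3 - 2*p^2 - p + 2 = (p - 2)*(p - 1)*(p + 1)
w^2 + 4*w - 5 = (w - 1)*(w + 5)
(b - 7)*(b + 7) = b^2 - 49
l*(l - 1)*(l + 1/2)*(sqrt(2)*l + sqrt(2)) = sqrt(2)*l^4 + sqrt(2)*l^3/2 - sqrt(2)*l^2 - sqrt(2)*l/2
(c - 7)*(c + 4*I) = c^2 - 7*c + 4*I*c - 28*I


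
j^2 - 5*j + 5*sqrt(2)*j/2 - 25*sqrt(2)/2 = (j - 5)*(j + 5*sqrt(2)/2)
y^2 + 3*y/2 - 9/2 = (y - 3/2)*(y + 3)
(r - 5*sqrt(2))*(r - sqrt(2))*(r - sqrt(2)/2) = r^3 - 13*sqrt(2)*r^2/2 + 16*r - 5*sqrt(2)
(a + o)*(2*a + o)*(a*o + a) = 2*a^3*o + 2*a^3 + 3*a^2*o^2 + 3*a^2*o + a*o^3 + a*o^2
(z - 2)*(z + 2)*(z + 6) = z^3 + 6*z^2 - 4*z - 24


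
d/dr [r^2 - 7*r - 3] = 2*r - 7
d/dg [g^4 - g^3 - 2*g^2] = g*(4*g^2 - 3*g - 4)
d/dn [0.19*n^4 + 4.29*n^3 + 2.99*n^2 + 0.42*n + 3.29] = 0.76*n^3 + 12.87*n^2 + 5.98*n + 0.42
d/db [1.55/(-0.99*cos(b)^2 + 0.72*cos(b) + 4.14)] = (1.116 - 3.069*cos(b))*sin(b)/(-0.99*cos(b)^2 + 0.72*cos(b) + 4.14)^2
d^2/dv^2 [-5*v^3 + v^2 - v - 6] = 2 - 30*v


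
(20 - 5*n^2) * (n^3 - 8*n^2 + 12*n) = -5*n^5 + 40*n^4 - 40*n^3 - 160*n^2 + 240*n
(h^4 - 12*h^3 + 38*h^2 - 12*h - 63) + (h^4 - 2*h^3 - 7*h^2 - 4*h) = 2*h^4 - 14*h^3 + 31*h^2 - 16*h - 63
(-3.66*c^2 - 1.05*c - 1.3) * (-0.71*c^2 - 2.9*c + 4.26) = 2.5986*c^4 + 11.3595*c^3 - 11.6236*c^2 - 0.703*c - 5.538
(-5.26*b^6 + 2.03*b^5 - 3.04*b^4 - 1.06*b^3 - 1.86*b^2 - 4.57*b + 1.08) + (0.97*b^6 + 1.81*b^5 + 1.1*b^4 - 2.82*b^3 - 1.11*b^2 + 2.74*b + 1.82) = -4.29*b^6 + 3.84*b^5 - 1.94*b^4 - 3.88*b^3 - 2.97*b^2 - 1.83*b + 2.9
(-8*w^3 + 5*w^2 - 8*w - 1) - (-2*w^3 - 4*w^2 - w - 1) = -6*w^3 + 9*w^2 - 7*w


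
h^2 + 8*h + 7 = (h + 1)*(h + 7)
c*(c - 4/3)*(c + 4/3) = c^3 - 16*c/9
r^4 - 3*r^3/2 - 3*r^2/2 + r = r*(r - 2)*(r - 1/2)*(r + 1)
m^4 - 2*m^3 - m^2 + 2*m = m*(m - 2)*(m - 1)*(m + 1)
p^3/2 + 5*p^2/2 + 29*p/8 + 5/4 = (p/2 + 1/4)*(p + 2)*(p + 5/2)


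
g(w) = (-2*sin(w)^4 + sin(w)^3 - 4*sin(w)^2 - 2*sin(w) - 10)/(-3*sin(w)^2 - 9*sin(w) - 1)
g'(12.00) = -4.52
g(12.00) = -3.51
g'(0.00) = -88.00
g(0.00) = 10.00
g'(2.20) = 0.52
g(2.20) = 1.42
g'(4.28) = -0.31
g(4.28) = -2.89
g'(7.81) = -0.02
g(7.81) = 1.31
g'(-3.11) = 167.05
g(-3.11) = 13.83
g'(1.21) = -0.18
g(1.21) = 1.34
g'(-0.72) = -1.77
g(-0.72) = -3.05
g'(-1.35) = 0.30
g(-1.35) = -2.96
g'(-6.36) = -781.73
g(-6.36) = 30.18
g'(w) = (6*sin(w)*cos(w) + 9*cos(w))*(-2*sin(w)^4 + sin(w)^3 - 4*sin(w)^2 - 2*sin(w) - 10)/(-3*sin(w)^2 - 9*sin(w) - 1)^2 + (-8*sin(w)^3*cos(w) + 3*sin(w)^2*cos(w) - 8*sin(w)*cos(w) - 2*cos(w))/(-3*sin(w)^2 - 9*sin(w) - 1) = (12*sin(w)^5 + 51*sin(w)^4 - 10*sin(w)^3 + 27*sin(w)^2 - 52*sin(w) - 88)*cos(w)/(3*sin(w)^2 + 9*sin(w) + 1)^2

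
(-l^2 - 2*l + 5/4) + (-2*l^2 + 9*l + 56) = -3*l^2 + 7*l + 229/4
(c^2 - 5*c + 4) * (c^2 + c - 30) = c^4 - 4*c^3 - 31*c^2 + 154*c - 120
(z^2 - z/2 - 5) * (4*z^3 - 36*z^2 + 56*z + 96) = 4*z^5 - 38*z^4 + 54*z^3 + 248*z^2 - 328*z - 480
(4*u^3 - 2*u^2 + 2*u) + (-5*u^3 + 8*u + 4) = -u^3 - 2*u^2 + 10*u + 4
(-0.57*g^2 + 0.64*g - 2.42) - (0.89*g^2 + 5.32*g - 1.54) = -1.46*g^2 - 4.68*g - 0.88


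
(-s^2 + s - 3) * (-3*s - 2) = 3*s^3 - s^2 + 7*s + 6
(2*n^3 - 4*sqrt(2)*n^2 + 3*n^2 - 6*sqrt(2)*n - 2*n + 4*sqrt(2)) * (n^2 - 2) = 2*n^5 - 4*sqrt(2)*n^4 + 3*n^4 - 6*sqrt(2)*n^3 - 6*n^3 - 6*n^2 + 12*sqrt(2)*n^2 + 4*n + 12*sqrt(2)*n - 8*sqrt(2)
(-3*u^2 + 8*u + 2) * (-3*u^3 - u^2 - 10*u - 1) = 9*u^5 - 21*u^4 + 16*u^3 - 79*u^2 - 28*u - 2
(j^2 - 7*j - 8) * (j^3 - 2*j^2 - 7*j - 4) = j^5 - 9*j^4 - j^3 + 61*j^2 + 84*j + 32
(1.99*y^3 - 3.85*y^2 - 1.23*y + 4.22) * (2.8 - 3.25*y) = -6.4675*y^4 + 18.0845*y^3 - 6.7825*y^2 - 17.159*y + 11.816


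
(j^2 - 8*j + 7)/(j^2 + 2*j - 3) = (j - 7)/(j + 3)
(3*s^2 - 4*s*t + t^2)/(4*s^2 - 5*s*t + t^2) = (3*s - t)/(4*s - t)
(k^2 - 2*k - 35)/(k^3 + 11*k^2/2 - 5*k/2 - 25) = 2*(k - 7)/(2*k^2 + k - 10)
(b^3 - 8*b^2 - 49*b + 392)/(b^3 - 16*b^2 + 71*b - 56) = (b + 7)/(b - 1)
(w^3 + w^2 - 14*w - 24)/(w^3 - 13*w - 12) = (w + 2)/(w + 1)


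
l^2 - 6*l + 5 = (l - 5)*(l - 1)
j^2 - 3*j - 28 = (j - 7)*(j + 4)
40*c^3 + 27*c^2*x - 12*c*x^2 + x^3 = (-8*c + x)*(-5*c + x)*(c + x)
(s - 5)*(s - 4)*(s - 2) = s^3 - 11*s^2 + 38*s - 40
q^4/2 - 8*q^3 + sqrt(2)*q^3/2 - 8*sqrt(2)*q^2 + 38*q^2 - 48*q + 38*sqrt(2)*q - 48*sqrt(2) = (q/2 + sqrt(2)/2)*(q - 8)*(q - 6)*(q - 2)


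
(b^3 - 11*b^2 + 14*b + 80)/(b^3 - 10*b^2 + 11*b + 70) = (b - 8)/(b - 7)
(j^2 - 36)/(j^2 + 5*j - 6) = (j - 6)/(j - 1)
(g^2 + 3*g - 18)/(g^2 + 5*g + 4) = (g^2 + 3*g - 18)/(g^2 + 5*g + 4)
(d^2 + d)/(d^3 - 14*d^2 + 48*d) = (d + 1)/(d^2 - 14*d + 48)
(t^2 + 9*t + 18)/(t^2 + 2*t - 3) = (t + 6)/(t - 1)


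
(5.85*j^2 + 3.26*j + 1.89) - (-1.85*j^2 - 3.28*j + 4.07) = 7.7*j^2 + 6.54*j - 2.18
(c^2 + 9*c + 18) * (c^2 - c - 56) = c^4 + 8*c^3 - 47*c^2 - 522*c - 1008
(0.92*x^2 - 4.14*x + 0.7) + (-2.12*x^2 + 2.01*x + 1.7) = -1.2*x^2 - 2.13*x + 2.4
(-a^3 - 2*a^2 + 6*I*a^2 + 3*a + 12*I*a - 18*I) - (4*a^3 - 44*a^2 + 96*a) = -5*a^3 + 42*a^2 + 6*I*a^2 - 93*a + 12*I*a - 18*I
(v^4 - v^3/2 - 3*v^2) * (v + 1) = v^5 + v^4/2 - 7*v^3/2 - 3*v^2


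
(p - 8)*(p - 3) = p^2 - 11*p + 24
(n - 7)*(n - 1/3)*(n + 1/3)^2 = n^4 - 20*n^3/3 - 22*n^2/9 + 20*n/27 + 7/27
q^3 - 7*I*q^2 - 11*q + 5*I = (q - 5*I)*(q - I)^2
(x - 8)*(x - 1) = x^2 - 9*x + 8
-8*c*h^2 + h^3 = h^2*(-8*c + h)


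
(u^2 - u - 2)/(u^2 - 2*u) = (u + 1)/u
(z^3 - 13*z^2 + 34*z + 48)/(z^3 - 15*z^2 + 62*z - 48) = (z + 1)/(z - 1)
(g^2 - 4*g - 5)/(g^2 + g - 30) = (g + 1)/(g + 6)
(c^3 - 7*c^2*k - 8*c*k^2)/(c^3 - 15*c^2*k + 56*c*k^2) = (c + k)/(c - 7*k)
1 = 1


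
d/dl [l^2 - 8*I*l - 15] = 2*l - 8*I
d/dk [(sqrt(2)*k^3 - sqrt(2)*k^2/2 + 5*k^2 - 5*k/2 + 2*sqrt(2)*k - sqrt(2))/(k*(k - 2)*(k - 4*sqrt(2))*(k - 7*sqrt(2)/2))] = (-2*sqrt(2)*k^6 - 20*k^5 + 2*sqrt(2)*k^5 + 80*k^4 + 117*sqrt(2)*k^4 - 275*sqrt(2)*k^3 + 100*k^3 - 630*k^2 + 7*sqrt(2)*k^2 + 120*k + 112*sqrt(2)*k - 112*sqrt(2))/(k^2*(2*k^6 - 30*sqrt(2)*k^5 - 8*k^5 + 120*sqrt(2)*k^4 + 345*k^4 - 960*sqrt(2)*k^3 - 1348*k^3 + 2916*k^2 + 3360*sqrt(2)*k^2 - 6272*k - 3360*sqrt(2)*k + 6272))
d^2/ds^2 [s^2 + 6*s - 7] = 2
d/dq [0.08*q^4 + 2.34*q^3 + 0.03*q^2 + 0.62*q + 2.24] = 0.32*q^3 + 7.02*q^2 + 0.06*q + 0.62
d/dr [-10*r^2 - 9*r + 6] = -20*r - 9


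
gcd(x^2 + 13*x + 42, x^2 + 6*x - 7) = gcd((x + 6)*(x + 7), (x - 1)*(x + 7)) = x + 7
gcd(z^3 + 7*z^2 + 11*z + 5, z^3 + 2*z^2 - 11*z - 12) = z + 1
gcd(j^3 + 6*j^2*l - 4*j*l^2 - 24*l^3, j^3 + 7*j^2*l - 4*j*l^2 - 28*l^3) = j^2 - 4*l^2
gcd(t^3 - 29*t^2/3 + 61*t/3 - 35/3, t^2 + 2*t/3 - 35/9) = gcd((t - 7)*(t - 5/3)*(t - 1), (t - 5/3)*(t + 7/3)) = t - 5/3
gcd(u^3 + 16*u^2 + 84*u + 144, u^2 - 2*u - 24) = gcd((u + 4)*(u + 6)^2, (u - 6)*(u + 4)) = u + 4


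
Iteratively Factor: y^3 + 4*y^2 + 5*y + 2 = (y + 1)*(y^2 + 3*y + 2) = (y + 1)^2*(y + 2)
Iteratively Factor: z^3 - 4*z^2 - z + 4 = (z - 1)*(z^2 - 3*z - 4) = (z - 4)*(z - 1)*(z + 1)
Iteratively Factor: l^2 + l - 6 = (l + 3)*(l - 2)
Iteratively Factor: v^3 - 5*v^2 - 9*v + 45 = (v + 3)*(v^2 - 8*v + 15) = (v - 3)*(v + 3)*(v - 5)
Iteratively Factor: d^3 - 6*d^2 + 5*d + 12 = (d - 3)*(d^2 - 3*d - 4) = (d - 3)*(d + 1)*(d - 4)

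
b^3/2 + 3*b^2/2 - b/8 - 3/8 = (b/2 + 1/4)*(b - 1/2)*(b + 3)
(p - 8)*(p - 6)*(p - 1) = p^3 - 15*p^2 + 62*p - 48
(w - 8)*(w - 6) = w^2 - 14*w + 48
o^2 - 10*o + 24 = (o - 6)*(o - 4)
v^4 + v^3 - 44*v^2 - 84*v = v*(v - 7)*(v + 2)*(v + 6)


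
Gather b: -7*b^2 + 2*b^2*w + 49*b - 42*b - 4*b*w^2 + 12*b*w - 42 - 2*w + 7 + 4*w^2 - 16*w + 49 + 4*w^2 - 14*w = b^2*(2*w - 7) + b*(-4*w^2 + 12*w + 7) + 8*w^2 - 32*w + 14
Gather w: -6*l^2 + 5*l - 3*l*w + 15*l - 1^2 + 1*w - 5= -6*l^2 + 20*l + w*(1 - 3*l) - 6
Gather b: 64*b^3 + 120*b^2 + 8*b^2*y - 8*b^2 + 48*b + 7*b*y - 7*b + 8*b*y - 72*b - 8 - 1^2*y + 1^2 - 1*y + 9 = 64*b^3 + b^2*(8*y + 112) + b*(15*y - 31) - 2*y + 2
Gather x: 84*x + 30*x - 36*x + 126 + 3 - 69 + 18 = 78*x + 78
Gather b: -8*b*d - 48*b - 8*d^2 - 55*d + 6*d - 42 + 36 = b*(-8*d - 48) - 8*d^2 - 49*d - 6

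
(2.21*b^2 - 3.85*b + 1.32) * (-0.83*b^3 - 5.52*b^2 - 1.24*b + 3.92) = -1.8343*b^5 - 9.0037*b^4 + 17.416*b^3 + 6.1508*b^2 - 16.7288*b + 5.1744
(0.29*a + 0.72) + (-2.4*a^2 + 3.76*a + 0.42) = -2.4*a^2 + 4.05*a + 1.14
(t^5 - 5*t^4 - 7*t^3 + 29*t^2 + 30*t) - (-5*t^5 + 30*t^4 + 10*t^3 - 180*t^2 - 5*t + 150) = 6*t^5 - 35*t^4 - 17*t^3 + 209*t^2 + 35*t - 150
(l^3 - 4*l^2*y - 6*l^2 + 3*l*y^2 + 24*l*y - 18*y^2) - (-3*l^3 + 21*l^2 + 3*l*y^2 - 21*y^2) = 4*l^3 - 4*l^2*y - 27*l^2 + 24*l*y + 3*y^2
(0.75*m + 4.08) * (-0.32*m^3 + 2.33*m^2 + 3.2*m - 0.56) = -0.24*m^4 + 0.4419*m^3 + 11.9064*m^2 + 12.636*m - 2.2848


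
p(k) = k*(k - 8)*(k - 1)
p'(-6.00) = 224.00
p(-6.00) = -588.00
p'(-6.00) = 224.00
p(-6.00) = -588.00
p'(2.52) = -18.31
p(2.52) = -20.99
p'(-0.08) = 9.46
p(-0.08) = -0.70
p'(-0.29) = 13.47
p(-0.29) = -3.10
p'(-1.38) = 38.55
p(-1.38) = -30.81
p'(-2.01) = 56.30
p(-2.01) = -60.56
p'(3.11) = -18.96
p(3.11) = -32.09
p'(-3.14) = 94.10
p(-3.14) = -144.82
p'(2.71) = -18.75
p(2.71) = -24.51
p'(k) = k*(k - 8) + k*(k - 1) + (k - 8)*(k - 1)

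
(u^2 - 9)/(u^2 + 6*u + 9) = (u - 3)/(u + 3)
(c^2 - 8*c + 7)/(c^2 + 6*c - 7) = (c - 7)/(c + 7)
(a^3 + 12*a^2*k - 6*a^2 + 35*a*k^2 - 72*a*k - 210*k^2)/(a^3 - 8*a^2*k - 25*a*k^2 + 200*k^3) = (a^2 + 7*a*k - 6*a - 42*k)/(a^2 - 13*a*k + 40*k^2)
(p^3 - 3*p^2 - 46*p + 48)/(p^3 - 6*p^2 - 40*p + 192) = (p - 1)/(p - 4)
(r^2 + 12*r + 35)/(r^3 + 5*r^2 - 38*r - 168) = (r + 5)/(r^2 - 2*r - 24)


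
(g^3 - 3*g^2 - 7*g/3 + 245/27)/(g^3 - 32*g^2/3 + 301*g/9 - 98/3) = (g + 5/3)/(g - 6)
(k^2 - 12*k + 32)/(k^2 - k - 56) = (k - 4)/(k + 7)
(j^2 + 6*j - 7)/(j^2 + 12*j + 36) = (j^2 + 6*j - 7)/(j^2 + 12*j + 36)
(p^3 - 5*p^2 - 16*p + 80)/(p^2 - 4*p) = p - 1 - 20/p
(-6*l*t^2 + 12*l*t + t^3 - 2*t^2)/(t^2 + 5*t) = (-6*l*t + 12*l + t^2 - 2*t)/(t + 5)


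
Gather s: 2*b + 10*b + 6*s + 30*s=12*b + 36*s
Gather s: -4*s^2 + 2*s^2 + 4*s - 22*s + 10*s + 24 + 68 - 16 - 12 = -2*s^2 - 8*s + 64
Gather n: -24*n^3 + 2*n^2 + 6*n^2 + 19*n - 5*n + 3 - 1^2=-24*n^3 + 8*n^2 + 14*n + 2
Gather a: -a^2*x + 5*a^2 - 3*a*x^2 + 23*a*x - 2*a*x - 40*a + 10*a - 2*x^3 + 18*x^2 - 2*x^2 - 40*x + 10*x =a^2*(5 - x) + a*(-3*x^2 + 21*x - 30) - 2*x^3 + 16*x^2 - 30*x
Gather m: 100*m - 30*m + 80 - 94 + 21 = 70*m + 7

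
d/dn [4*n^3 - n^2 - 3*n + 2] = 12*n^2 - 2*n - 3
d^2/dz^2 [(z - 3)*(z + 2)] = 2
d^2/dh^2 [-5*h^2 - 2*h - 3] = -10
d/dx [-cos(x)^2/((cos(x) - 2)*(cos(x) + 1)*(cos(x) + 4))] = -(cos(x)^3 + 6*cos(x) + 16)*sin(x)*cos(x)/((cos(x) - 2)^2*(cos(x) + 1)^2*(cos(x) + 4)^2)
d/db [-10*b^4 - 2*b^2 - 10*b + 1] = -40*b^3 - 4*b - 10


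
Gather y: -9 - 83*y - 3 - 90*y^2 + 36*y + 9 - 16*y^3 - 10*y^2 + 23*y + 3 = -16*y^3 - 100*y^2 - 24*y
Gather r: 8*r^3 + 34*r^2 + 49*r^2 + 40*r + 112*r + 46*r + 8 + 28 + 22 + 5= 8*r^3 + 83*r^2 + 198*r + 63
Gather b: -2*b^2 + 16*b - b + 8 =-2*b^2 + 15*b + 8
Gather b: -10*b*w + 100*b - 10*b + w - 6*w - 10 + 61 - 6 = b*(90 - 10*w) - 5*w + 45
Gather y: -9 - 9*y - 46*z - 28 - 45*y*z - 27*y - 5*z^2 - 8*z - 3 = y*(-45*z - 36) - 5*z^2 - 54*z - 40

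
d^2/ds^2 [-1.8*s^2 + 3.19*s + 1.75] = -3.60000000000000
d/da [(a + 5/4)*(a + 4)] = 2*a + 21/4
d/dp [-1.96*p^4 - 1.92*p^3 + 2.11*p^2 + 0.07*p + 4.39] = -7.84*p^3 - 5.76*p^2 + 4.22*p + 0.07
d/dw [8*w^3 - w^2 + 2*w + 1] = 24*w^2 - 2*w + 2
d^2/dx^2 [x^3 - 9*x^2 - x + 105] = 6*x - 18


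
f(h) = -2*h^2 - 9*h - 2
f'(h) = -4*h - 9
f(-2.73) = 7.66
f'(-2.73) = 1.92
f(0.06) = -2.55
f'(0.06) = -9.24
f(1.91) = -26.49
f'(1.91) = -16.64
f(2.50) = -37.00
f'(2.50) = -19.00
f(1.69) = -22.92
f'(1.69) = -15.76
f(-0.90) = 4.48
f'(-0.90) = -5.40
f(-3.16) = 6.47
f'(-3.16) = 3.64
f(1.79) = -24.52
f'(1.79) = -16.16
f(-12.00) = -182.00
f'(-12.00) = 39.00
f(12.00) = -398.00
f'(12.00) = -57.00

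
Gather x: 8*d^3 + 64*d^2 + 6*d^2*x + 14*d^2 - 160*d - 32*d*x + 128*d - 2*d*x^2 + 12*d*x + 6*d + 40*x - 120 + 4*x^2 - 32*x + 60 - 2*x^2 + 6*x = 8*d^3 + 78*d^2 - 26*d + x^2*(2 - 2*d) + x*(6*d^2 - 20*d + 14) - 60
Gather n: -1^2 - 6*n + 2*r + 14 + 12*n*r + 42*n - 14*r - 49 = n*(12*r + 36) - 12*r - 36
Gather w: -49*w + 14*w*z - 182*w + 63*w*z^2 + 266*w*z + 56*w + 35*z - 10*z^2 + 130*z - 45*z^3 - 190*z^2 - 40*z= w*(63*z^2 + 280*z - 175) - 45*z^3 - 200*z^2 + 125*z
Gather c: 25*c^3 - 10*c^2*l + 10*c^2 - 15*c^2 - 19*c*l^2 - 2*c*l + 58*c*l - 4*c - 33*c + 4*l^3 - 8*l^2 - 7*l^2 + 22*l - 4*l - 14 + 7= 25*c^3 + c^2*(-10*l - 5) + c*(-19*l^2 + 56*l - 37) + 4*l^3 - 15*l^2 + 18*l - 7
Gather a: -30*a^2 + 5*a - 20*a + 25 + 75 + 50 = -30*a^2 - 15*a + 150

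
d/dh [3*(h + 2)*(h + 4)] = 6*h + 18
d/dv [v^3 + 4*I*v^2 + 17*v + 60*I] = 3*v^2 + 8*I*v + 17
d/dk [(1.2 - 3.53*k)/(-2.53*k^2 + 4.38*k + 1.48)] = (-8.9309*k^2 + 6.072*k - 10.4804)/(6.4009*k^4 - 22.1628*k^3 + 11.6956*k^2 + 12.9648*k + 2.1904)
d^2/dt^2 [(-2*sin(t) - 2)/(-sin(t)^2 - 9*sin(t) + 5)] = 2*(-sin(t)^5 + 5*sin(t)^4 - 55*sin(t)^3 - 140*sin(t)^2 + 14*sin(t) + 262)/(sin(t)^2 + 9*sin(t) - 5)^3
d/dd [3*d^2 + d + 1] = 6*d + 1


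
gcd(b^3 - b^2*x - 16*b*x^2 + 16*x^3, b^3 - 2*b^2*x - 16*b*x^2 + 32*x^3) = -b^2 + 16*x^2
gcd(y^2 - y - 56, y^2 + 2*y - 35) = y + 7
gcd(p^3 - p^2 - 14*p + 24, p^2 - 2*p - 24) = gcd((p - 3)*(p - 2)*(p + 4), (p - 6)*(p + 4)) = p + 4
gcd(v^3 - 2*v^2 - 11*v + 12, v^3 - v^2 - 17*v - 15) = v + 3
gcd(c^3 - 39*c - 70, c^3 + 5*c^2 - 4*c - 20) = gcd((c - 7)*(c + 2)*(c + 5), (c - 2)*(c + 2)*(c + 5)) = c^2 + 7*c + 10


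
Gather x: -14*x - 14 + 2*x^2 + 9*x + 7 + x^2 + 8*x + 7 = 3*x^2 + 3*x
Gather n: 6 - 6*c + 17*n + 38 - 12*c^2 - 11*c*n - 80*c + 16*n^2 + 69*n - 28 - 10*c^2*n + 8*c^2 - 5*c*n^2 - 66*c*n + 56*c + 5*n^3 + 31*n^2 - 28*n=-4*c^2 - 30*c + 5*n^3 + n^2*(47 - 5*c) + n*(-10*c^2 - 77*c + 58) + 16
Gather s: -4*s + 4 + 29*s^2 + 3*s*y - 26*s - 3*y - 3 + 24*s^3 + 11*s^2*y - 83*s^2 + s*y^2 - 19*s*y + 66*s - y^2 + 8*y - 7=24*s^3 + s^2*(11*y - 54) + s*(y^2 - 16*y + 36) - y^2 + 5*y - 6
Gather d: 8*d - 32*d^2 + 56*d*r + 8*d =-32*d^2 + d*(56*r + 16)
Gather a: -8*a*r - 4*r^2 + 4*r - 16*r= -8*a*r - 4*r^2 - 12*r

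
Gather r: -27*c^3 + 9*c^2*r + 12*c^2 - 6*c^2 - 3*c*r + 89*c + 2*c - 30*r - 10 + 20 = -27*c^3 + 6*c^2 + 91*c + r*(9*c^2 - 3*c - 30) + 10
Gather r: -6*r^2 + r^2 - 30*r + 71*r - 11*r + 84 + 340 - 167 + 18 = -5*r^2 + 30*r + 275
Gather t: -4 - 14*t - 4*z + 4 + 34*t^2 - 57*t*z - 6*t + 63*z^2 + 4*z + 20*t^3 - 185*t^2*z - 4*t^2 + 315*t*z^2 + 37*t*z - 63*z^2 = 20*t^3 + t^2*(30 - 185*z) + t*(315*z^2 - 20*z - 20)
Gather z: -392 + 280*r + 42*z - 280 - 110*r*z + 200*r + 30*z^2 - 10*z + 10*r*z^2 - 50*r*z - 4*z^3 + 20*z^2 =480*r - 4*z^3 + z^2*(10*r + 50) + z*(32 - 160*r) - 672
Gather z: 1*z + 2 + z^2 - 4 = z^2 + z - 2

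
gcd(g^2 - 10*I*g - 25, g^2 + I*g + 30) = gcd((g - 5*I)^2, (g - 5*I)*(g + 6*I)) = g - 5*I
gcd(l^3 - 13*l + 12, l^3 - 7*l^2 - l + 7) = l - 1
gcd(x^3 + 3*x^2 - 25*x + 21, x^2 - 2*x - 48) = 1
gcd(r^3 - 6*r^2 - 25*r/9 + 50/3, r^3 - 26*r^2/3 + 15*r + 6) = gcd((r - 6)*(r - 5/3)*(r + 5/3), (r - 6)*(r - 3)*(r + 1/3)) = r - 6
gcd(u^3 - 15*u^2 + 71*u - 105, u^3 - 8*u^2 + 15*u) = u^2 - 8*u + 15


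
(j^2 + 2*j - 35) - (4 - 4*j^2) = 5*j^2 + 2*j - 39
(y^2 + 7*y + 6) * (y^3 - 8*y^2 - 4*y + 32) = y^5 - y^4 - 54*y^3 - 44*y^2 + 200*y + 192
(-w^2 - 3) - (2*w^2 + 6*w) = -3*w^2 - 6*w - 3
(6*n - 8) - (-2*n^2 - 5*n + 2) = 2*n^2 + 11*n - 10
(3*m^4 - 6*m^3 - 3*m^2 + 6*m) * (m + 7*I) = 3*m^5 - 6*m^4 + 21*I*m^4 - 3*m^3 - 42*I*m^3 + 6*m^2 - 21*I*m^2 + 42*I*m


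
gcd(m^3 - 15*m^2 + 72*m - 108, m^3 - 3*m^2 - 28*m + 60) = m - 6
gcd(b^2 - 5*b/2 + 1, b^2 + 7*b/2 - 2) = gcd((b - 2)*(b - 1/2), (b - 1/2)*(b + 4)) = b - 1/2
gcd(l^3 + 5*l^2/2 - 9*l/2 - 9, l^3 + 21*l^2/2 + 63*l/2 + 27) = l^2 + 9*l/2 + 9/2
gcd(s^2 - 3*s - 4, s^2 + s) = s + 1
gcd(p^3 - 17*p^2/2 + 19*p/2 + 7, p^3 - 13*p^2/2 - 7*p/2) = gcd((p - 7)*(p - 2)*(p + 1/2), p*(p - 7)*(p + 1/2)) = p^2 - 13*p/2 - 7/2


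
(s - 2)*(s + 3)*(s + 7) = s^3 + 8*s^2 + s - 42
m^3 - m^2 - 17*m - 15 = (m - 5)*(m + 1)*(m + 3)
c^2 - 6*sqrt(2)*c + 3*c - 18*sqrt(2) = (c + 3)*(c - 6*sqrt(2))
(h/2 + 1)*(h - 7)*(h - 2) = h^3/2 - 7*h^2/2 - 2*h + 14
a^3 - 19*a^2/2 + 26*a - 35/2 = (a - 5)*(a - 7/2)*(a - 1)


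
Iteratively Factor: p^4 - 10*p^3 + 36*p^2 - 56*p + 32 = (p - 2)*(p^3 - 8*p^2 + 20*p - 16) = (p - 2)^2*(p^2 - 6*p + 8) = (p - 2)^3*(p - 4)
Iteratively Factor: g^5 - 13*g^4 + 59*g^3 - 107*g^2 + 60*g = (g - 3)*(g^4 - 10*g^3 + 29*g^2 - 20*g) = (g - 5)*(g - 3)*(g^3 - 5*g^2 + 4*g) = (g - 5)*(g - 4)*(g - 3)*(g^2 - g) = g*(g - 5)*(g - 4)*(g - 3)*(g - 1)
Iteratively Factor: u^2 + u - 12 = (u - 3)*(u + 4)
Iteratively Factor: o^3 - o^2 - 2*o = (o + 1)*(o^2 - 2*o) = (o - 2)*(o + 1)*(o)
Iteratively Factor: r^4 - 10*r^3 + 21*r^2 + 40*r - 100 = (r - 2)*(r^3 - 8*r^2 + 5*r + 50) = (r - 2)*(r + 2)*(r^2 - 10*r + 25) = (r - 5)*(r - 2)*(r + 2)*(r - 5)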